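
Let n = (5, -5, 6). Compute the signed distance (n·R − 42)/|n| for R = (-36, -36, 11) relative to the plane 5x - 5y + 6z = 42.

n·R − 42 = 24.
|n| = √86, so the signed distance is 24/√86.

24/√86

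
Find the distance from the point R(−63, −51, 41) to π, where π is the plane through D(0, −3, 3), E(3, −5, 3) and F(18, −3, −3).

6

DE = (3, −2, 0) and DF = (18, 0, −6), so a normal is n = DE × DF = (12, 18, 36).
d = |12·(-63) + 18·(-51) + 36·41 − 54| / √(144 + 324 + 1296) = |-252| / 42 = 6.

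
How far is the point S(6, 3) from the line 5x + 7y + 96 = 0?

d = |5·6 + 7·3 − (-96)| / √(25 + 49) = |147|/√74 = 147√74/74.

147√74/74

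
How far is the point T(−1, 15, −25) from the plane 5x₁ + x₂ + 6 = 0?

Normal vector n = (5, 1, 0), and n·(−1, 15, −25) − (−6) = 16.
|n| = √(25 + 1 + 0) = √26, so the distance is |16|/√26 = 16/√26.

8√26/13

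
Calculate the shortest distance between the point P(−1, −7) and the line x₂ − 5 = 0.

d = |0·(-1) + 1·(-7) − 5| / √(0 + 1) = |-12|/1 = 12.

12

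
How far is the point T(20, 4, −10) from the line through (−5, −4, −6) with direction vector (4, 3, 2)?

Direction vector d = (4, 3, 2).
AP = (25, 8, −4); AP·d = 116, |AP|² = 705, |d|² = 29.
distance² = |AP|² − (AP·d)²/|d|² = 705 − 13456/29 = 241, so the distance is √241.

√241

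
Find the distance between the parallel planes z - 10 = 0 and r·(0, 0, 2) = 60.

Divide the second equation by 2 to match normals: z = 30.
Both planes have normal n = (0, 0, 1), |n| = 1. Any point on the first plane is at distance |30 − 10|/|n| = 20/1 = 20 from the second.

20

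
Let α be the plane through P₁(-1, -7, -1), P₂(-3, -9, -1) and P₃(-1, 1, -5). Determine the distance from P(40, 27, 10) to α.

5√6/2

P₁P₂ = (-2, -2, 0) and P₁P₃ = (0, 8, -4), so a normal is n = P₁P₂ × P₁P₃ = (8, -8, -16).
Then n·(40, 27, 10) - 64 = -120.
|n| = √(64 + 64 + 256) = 8√6, so the distance is |-120|/(8√6) = 15/√6.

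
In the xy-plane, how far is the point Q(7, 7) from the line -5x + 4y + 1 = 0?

6/√41

d = |(-5)·7 + 4·7 − (-1)| / √(25 + 16) = |-6|/√41 = 6/√41.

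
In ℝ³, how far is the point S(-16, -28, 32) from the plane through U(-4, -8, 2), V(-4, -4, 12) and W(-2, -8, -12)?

UV = (0, 4, 10) and UW = (2, 0, -14), so a normal is n = UV × UW = (-56, 20, -8).
n = (-56, 20, -8); n·P − 48 = 32; |n| = 60; distance = 32/60 = 8/15.

8/15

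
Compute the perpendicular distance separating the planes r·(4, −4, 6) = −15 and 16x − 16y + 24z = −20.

5/√17

Divide the second equation by 4 to match normals: 4x − 4y + 6z = -5.
With common normal n = (4, −4, 6) (|n| = 2√17), the distance is |(-15) − (-5)|/|n| = 10/(2√17) = 5√17/17.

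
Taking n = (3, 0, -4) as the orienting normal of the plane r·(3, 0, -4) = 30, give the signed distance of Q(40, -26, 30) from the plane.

n·Q − 30 = -30.
|n| = 5, so the signed distance is -30/5 = -6.

-6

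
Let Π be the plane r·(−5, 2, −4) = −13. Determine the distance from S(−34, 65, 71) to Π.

d = |(-5)·(-34) + 2·65 + (-4)·71 − (-13)| / √(25 + 4 + 16) = |29| / (3√5) = 29√5/15.

29√5/15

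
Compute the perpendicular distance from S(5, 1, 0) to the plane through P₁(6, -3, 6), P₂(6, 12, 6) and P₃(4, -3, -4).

P₁P₂ = (0, 15, 0) and P₁P₃ = (-2, 0, -10), so a normal is n = P₁P₂ × P₁P₃ = (-150, 0, 30).
d = |(-150)·5 + 30·0 − (-720)| / √(22500 + 0 + 900) = |-30| / (30√26) = √26/26.

1/√26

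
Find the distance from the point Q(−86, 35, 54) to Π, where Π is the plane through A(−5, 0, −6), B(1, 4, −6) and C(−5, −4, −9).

27√29/29

AB = (6, 4, 0) and AC = (0, −4, −3), so a normal is n = AB × AC = (−12, 18, −24).
d = |(-12)·(-86) + 18·35 + (-24)·54 − 204| / √(144 + 324 + 576) = |162| / (6√29) = 27/√29.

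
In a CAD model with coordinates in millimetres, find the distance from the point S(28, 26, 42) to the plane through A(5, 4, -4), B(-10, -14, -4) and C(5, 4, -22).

AB = (-15, -18, 0) and AC = (0, 0, -18), so a normal is n = AB × AC = (324, -270, 0).
Then n·(28, 26, 42) - 540 = 1512.
|n| = √(104976 + 72900 + 0) = 54√61, so the distance is |1512|/(54√61) = 28√61/61.

28√61/61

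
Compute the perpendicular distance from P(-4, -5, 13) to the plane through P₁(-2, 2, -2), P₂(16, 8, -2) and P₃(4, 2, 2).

1

P₁P₂ = (18, 6, 0) and P₁P₃ = (6, 0, 4), so a normal is n = P₁P₂ × P₁P₃ = (24, -72, -36).
d = |24·(-4) + (-72)·(-5) + (-36)·13 − (-120)| / √(576 + 5184 + 1296) = |-84| / 84 = 1.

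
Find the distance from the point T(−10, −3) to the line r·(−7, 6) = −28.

d = |(-7)·(-10) + 6·(-3) − (-28)| / √(49 + 36) = |80|/√85 = 80/√85.

16√85/17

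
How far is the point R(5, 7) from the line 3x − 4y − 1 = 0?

The normal to the line is n = (3, −4) with |n| = 5.
|n·R − 1| = |-13 − 1| = 14, so the distance is 14/5.

14/5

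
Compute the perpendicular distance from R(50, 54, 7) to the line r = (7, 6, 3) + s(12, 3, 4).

√1465

Direction vector d = (12, 3, 4).
AP = (43, 48, 4); AP·d = 676, |AP|² = 4169, |d|² = 169.
distance² = |AP|² − (AP·d)²/|d|² = 4169 − 456976/169 = 1465, so the distance is √1465.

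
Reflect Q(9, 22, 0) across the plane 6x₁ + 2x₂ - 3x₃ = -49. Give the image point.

(-27, 10, 18)

n = (6, 2, -3), |n|² = 49, n·Q − (-49) = 147, so t = 147/49 = 3.
Foot F = Q − 3·n = (-9, 16, 9); the reflection is 2F − Q = (-27, 10, 18).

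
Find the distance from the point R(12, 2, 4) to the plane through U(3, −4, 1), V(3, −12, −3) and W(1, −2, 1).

9/√6

UV = (0, −8, −4) and UW = (−2, 2, 0), so a normal is n = UV × UW = (8, 8, −16).
Then n·(12, 2, 4) − (−24) = 72.
|n| = √(64 + 64 + 256) = 8√6, so the distance is |72|/(8√6) = 9/√6.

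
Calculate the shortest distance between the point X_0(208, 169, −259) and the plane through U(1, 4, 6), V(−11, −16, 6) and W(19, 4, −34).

UV = (−12, −20, 0) and UW = (18, 0, −40), so a normal is n = UV × UW = (800, −480, 360).
Then n·(208, 169, −259) − 1040 = −9000.
|n| = √(640000 + 230400 + 129600) = 1000, so the distance is |-9000|/1000 = 9.

9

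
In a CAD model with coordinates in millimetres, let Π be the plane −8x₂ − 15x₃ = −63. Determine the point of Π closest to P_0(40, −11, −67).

(40, 21, -7)

n = (0, −8, −15), |n|² = 289, and n·P_0 − (-63) = 1156.
t = 1156/289 = 4, so the foot is P_0 − t·n = (40, −11, −67) − 4·(0, −8, −15) = (40, 21, −7).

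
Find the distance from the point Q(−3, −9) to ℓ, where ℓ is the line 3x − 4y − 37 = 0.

d = |3·(-3) + (-4)·(-9) − 37| / √(9 + 16) = |-10|/5 = 2.

2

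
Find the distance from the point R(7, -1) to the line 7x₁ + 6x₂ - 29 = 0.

The normal to the line is n = (7, 6) with |n| = √85.
|n·R − 29| = |43 − 29| = 14, so the distance is 14/√85.

14/√85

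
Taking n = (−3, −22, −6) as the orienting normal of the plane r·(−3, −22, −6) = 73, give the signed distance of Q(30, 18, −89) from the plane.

-25/23

n·Q − 73 = -25.
|n| = 23, so the signed distance is -25/23.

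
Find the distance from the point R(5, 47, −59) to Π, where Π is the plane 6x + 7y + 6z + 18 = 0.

23/11

Normal vector n = (6, 7, 6), and n·(5, 47, −59) − (−18) = 23.
|n| = √(36 + 49 + 36) = 11, so the distance is |23|/11 = 23/11.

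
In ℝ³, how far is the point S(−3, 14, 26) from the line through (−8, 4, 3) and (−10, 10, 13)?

A direction vector is d = (−2, 6, 10).
AP = (5, 10, 23); AP·d = 280, |AP|² = 654, |d|² = 140.
distance² = |AP|² − (AP·d)²/|d|² = 654 − 78400/140 = 94, so the distance is √94.

√94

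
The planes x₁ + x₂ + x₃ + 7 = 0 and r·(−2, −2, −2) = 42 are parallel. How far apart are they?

14√3/3

Divide the second equation by -2 to match normals: x₁ + x₂ + x₃ = -21.
With common normal n = (1, 1, 1) (|n| = √3), the distance is |(-7) − (-21)|/|n| = 14/√3.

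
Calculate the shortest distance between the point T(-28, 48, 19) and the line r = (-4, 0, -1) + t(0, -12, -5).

Direction vector d = (0, -12, -5).
AP = (-24, 48, 20); AP·d = -676, |AP|² = 3280, |d|² = 169.
distance² = |AP|² − (AP·d)²/|d|² = 3280 − 456976/169 = 576, so the distance is 24.

24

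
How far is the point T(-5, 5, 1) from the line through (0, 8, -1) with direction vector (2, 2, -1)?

Direction vector d = (2, 2, -1).
AP = (-5, -3, 2), and AP × d = (-1, -1, -4).
|AP × d|² = 18 and |d|² = 9, so the distance is √(18/9) = √2.

√2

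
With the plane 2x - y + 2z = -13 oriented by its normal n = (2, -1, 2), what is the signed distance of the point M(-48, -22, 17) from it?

n·M − (-13) = -27.
|n| = 3, so the signed distance is -27/3 = -9.

-9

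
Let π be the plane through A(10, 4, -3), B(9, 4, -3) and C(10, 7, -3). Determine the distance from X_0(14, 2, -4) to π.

1

AB = (-1, 0, 0) and AC = (0, 3, 0), so a normal is n = AB × AC = (0, 0, -3).
n = (0, 0, -3); n·P − 9 = 3; |n| = 3; distance = 3/3 = 1.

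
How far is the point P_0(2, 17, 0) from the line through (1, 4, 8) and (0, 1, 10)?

A direction vector is d = (−1, −3, 2).
AP = (1, 13, −8), and AP × d = (2, 6, 10).
|AP × d|² = 140 and |d|² = 14, so the distance is √(140/14) = √10.

√10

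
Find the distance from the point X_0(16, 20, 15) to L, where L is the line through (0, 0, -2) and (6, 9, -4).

√461

A direction vector is d = (6, 9, -2).
AP = (16, 20, 17); AP·d = 242, |AP|² = 945, |d|² = 121.
distance² = |AP|² − (AP·d)²/|d|² = 945 − 58564/121 = 461, so the distance is √461.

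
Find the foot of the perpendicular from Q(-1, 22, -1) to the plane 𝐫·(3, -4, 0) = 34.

(14, 2, -1)

The perpendicular from Q has direction n = (3, -4, 0): r = (-1, 22, -1) + μ(3, -4, 0).
Substitute into the plane: n·(Q + μn) = 34 gives -91 + 25μ = 34, so μ = 5.
Foot = (-1, 22, -1) + 5·(3, -4, 0) = (14, 2, -1).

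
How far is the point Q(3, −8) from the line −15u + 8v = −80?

29/17

The normal to the line is n = (−15, 8) with |n| = 17.
|n·Q − (-80)| = |-109 − (-80)| = 29, so the distance is 29/17.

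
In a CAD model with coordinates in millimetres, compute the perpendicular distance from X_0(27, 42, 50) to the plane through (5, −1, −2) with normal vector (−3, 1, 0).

23/√10

The plane has equation n·(r − (5, −1, −2)) = 0, i.e. n·r = -16.
d = |(-3)·27 + 1·42 − (-16)| / √(9 + 1 + 0) = |-23| / √10 = 23/√10.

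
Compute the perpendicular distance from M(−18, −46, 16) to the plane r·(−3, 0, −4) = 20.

Normal vector n = (−3, 0, −4), and n·(−18, −46, 16) − 20 = −30.
|n| = √(9 + 0 + 16) = 5, so the distance is |-30|/5 = 6.

6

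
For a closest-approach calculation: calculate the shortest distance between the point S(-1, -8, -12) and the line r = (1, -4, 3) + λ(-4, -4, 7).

Direction vector d = (-4, -4, 7).
AP = (-2, -4, -15), and AP × d = (-88, 74, -8).
|AP × d|² = 13284 and |d|² = 81, so the distance is √(13284/81) = √164 = 2√41.

2√41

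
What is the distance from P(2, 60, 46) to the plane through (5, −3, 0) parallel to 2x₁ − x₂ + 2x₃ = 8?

Parallel planes share the normal n = (2, −1, 2); since (5, −3, 0) lies on the plane, its equation is 2x₁ − x₂ + 2x₃ = 13.
n = (2, −1, 2); n·P − 13 = 23; |n| = 3; distance = 23/3.

23/3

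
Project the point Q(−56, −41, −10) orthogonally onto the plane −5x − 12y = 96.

The perpendicular from Q has direction n = (−5, −12, 0): r = (−56, −41, −10) + μ(−5, −12, 0).
Substitute into the plane: n·(Q + μn) = 96 gives 772 + 169μ = 96, so μ = -4.
Foot = (−56, −41, −10) + (-4)·(−5, −12, 0) = (−36, 7, −10).

(-36, 7, -10)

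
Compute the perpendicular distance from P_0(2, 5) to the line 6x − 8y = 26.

The normal to the line is n = (6, −8) with |n| = 10.
|n·P_0 − 26| = |-28 − 26| = 54, so the distance is 54/10 = 27/5.

27/5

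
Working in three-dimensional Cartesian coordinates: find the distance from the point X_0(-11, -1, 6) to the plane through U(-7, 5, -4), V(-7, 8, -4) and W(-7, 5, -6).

UV = (0, 3, 0) and UW = (0, 0, -2), so a normal is n = UV × UW = (-6, 0, 0).
Then n·(-11, -1, 6) - 42 = 24.
|n| = √(36 + 0 + 0) = 6, so the distance is |24|/6 = 4.

4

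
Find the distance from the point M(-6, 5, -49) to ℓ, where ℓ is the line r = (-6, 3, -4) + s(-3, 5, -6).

3√101

Direction vector d = (-3, 5, -6).
AP = (0, 2, -45), and AP × d = (213, 135, 6).
|AP × d|² = 63630 and |d|² = 70, so the distance is √(63630/70) = √909 = 3√101.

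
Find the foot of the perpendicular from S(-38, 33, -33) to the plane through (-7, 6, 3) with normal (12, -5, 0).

(-2, 18, -33)

n = (12, -5, 0), |n|² = 169, and n·S − (-114) = -507.
t = -507/169 = -3, so the foot is S − t·n = (-38, 33, -33) − (-3)·(12, -5, 0) = (-2, 18, -33).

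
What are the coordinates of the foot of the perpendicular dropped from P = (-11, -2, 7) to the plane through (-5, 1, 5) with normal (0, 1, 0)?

The perpendicular from P has direction n = (0, 1, 0): r = (-11, -2, 7) + λ(0, 1, 0).
Substitute into the plane: n·(P + λn) = 1 gives -2 + 1λ = 1, so λ = 3.
Foot = (-11, -2, 7) + 3·(0, 1, 0) = (-11, 1, 7).

(-11, 1, 7)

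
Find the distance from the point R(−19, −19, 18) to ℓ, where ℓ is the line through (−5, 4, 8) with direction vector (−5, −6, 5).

√51

Direction vector d = (−5, −6, 5).
AP = (−14, −23, 10); AP·d = 258, |AP|² = 825, |d|² = 86.
distance² = |AP|² − (AP·d)²/|d|² = 825 − 66564/86 = 51, so the distance is √51.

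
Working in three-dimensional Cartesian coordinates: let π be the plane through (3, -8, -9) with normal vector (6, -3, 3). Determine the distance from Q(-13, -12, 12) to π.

The plane has equation n·(r − (3, -8, -9)) = 0, i.e. n·r = 15.
n = (6, -3, 3); n·P − 15 = -21; |n| = 3√6; distance = 21/(3√6) = 7√6/6.

7√6/6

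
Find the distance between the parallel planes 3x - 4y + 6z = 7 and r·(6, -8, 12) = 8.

Divide the second equation by 2 to match normals: 3x - 4y + 6z = 4.
Both planes have normal n = (3, -4, 6), |n| = √61. Any point on the first plane is at distance |4 − 7|/|n| = 3/√61 = 3√61/61 from the second.

3/√61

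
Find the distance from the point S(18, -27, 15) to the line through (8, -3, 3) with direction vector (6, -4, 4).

Direction vector d = (6, -4, 4).
AP = (10, -24, 12), and AP × d = (-48, 32, 104).
|AP × d|² = 14144 and |d|² = 68, so the distance is √(14144/68) = √208 = 4√13.

4√13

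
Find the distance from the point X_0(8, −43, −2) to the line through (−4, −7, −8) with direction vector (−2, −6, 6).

Direction vector d = (−2, −6, 6).
AP = (12, −36, 6), and AP × d = (−180, −84, −144).
|AP × d|² = 60192 and |d|² = 76, so the distance is √(60192/76) = √792 = 6√22.

6√22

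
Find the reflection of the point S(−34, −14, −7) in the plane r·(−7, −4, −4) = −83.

With n = (−7, −4, −4), the signed offset is (n·S − (-83))/|n|² = 405/81 = 5.
S' = S − 2t·n = (−34, −14, −7) − 10·(−7, −4, −4) = (36, 26, 33).

(36, 26, 33)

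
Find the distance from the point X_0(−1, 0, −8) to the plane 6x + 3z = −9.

7√5/5

Normal vector n = (6, 0, 3), and n·(−1, 0, −8) − (−9) = −21.
|n| = √(36 + 0 + 9) = 3√5, so the distance is |-21|/(3√5) = 7√5/5.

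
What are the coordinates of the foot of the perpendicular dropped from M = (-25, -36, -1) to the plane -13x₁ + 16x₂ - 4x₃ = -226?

n = (-13, 16, -4), |n|² = 441, and n·M − (-226) = -21.
t = -21/441 = -1/21, so the foot is M − t·n = (-25, -36, -1) − (-1/21)·(-13, 16, -4) = (-538/21, -740/21, -25/21).

(-538/21, -740/21, -25/21)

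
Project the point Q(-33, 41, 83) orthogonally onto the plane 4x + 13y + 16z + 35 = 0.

The perpendicular from Q has direction n = (4, 13, 16): r = (-33, 41, 83) + μ(4, 13, 16).
Substitute into the plane: n·(Q + μn) = -35 gives 1729 + 441μ = -35, so μ = -4.
Foot = (-33, 41, 83) + (-4)·(4, 13, 16) = (-49, -11, 19).

(-49, -11, 19)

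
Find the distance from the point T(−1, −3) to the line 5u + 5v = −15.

The normal to the line is n = (5, 5) with |n| = 5√2.
|n·T − (-15)| = |-20 − (-15)| = 5, so the distance is 5/(5√2) = 1/√2.

√2/2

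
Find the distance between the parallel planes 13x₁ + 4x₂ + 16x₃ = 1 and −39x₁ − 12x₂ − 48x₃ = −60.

19/21

Divide the second equation by -3 to match normals: 13x₁ + 4x₂ + 16x₃ = 20.
Both planes have normal n = (13, 4, 16), |n| = 21. Any point on the first plane is at distance |20 − 1|/|n| = 19/21 from the second.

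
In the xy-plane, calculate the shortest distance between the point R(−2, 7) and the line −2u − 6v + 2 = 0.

9√10/5

The normal to the line is n = (−2, −6) with |n| = 2√10.
|n·R − (-2)| = |-38 − (-2)| = 36, so the distance is 36/(2√10) = 18/√10.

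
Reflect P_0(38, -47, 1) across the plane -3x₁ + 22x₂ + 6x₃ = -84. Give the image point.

(26, 41, 25)

n = (-3, 22, 6), |n|² = 529, n·P_0 − (-84) = -1058, so t = -1058/529 = -2.
Foot F = P_0 − (-2)·n = (32, -3, 13); the reflection is 2F − P_0 = (26, 41, 25).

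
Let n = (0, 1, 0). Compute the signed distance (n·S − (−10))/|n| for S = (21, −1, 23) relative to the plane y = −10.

9

n·S − (-10) = 9.
|n| = 1, so the signed distance is 9/1 = 9.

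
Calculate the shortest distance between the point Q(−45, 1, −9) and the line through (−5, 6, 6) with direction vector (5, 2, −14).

5√74

Direction vector d = (5, 2, −14).
AP = (−40, −5, −15), and AP × d = (100, −635, −55).
|AP × d|² = 416250 and |d|² = 225, so the distance is √(416250/225) = √1850 = 5√74.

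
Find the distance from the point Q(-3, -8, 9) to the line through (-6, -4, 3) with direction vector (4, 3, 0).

√61

Direction vector d = (4, 3, 0).
AP = (3, -4, 6); AP·d = 0, |AP|² = 61, |d|² = 25.
distance² = |AP|² − (AP·d)²/|d|² = 61 − 0/25 = 61, so the distance is √61.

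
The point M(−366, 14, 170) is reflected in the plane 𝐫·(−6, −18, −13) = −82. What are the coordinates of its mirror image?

(-8514/23, 34/23, 3702/23)

With n = (−6, −18, −13), the signed offset is (n·M − (-82))/|n|² = -184/529 = -8/23.
M' = M − 2t·n = (−366, 14, 170) − (-16/23)·(−6, −18, −13) = (−8514/23, 34/23, 3702/23).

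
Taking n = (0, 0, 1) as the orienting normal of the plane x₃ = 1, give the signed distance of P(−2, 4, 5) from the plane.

4

n·P − 1 = 4.
|n| = 1, so the signed distance is 4/1 = 4.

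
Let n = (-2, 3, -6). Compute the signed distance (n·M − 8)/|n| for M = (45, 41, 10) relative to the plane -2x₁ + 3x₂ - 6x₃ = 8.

-5

n·M − 8 = -35.
|n| = 7, so the signed distance is -35/7 = -5.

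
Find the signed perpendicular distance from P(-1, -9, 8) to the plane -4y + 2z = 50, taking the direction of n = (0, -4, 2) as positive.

n·P − 50 = 2.
|n| = 2√5, so the signed distance is 1/√5.

1/√5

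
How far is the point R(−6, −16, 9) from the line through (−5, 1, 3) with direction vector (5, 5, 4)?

2√65

Direction vector d = (5, 5, 4).
AP = (−1, −17, 6), and AP × d = (−98, 34, 80).
|AP × d|² = 17160 and |d|² = 66, so the distance is √(17160/66) = √260 = 2√65.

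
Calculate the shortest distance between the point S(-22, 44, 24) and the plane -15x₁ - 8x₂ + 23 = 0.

d = |(-15)·(-22) + (-8)·44 − (-23)| / √(225 + 64 + 0) = |1| / 17 = 1/17.

1/17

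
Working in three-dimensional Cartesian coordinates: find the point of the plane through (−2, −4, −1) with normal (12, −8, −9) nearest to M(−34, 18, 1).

(-10, 2, -17)

n = (12, −8, −9), |n|² = 289, and n·M − 17 = -578.
t = -578/289 = -2, so the foot is M − t·n = (−34, 18, 1) − (-2)·(12, −8, −9) = (−10, 2, −17).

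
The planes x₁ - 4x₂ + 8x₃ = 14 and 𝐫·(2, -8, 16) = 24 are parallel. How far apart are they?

2/9

Divide the second equation by 2 to match normals: x₁ - 4x₂ + 8x₃ = 12.
Both planes have normal n = (1, -4, 8), |n| = 9. Any point on the first plane is at distance |12 − 14|/|n| = 2/9 from the second.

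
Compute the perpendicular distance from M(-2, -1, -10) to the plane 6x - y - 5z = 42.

3/√62

d = |6·(-2) + (-1)·(-1) + (-5)·(-10) − 42| / √(36 + 1 + 25) = |-3| / √62 = 3/√62.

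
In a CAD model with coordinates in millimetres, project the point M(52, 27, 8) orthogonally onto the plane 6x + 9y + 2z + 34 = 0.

n = (6, 9, 2), |n|² = 121, and n·M − (-34) = 605.
t = 605/121 = 5, so the foot is M − t·n = (52, 27, 8) − 5·(6, 9, 2) = (22, −18, −2).

(22, -18, -2)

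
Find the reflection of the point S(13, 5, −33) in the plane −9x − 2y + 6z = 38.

With n = (−9, −2, 6), the signed offset is (n·S − 38)/|n|² = -363/121 = -3.
S' = S − 2t·n = (13, 5, −33) − (-6)·(−9, −2, 6) = (−41, −7, 3).

(-41, -7, 3)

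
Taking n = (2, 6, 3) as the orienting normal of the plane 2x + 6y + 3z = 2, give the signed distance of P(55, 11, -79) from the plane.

n·P − 2 = -63.
|n| = 7, so the signed distance is -63/7 = -9.

-9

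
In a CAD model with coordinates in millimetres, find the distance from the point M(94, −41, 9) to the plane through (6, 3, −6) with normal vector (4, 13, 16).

20/21

The plane has equation n·(r − (6, 3, −6)) = 0, i.e. n·r = -33.
Then n·(94, −41, 9) − (−33) = 20.
|n| = √(16 + 169 + 256) = 21, so the distance is |20|/21 = 20/21.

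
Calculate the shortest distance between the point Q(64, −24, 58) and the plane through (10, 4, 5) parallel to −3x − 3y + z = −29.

25√19/19

Parallel planes share the normal n = (−3, −3, 1); since (10, 4, 5) lies on the plane, its equation is −3x − 3y + z = -37.
Then n·(64, −24, 58) − (−37) = −25.
|n| = √(9 + 9 + 1) = √19, so the distance is |-25|/√19 = 25/√19.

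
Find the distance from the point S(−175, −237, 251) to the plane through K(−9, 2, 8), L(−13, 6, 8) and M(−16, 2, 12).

KL = (−4, 4, 0) and KM = (−7, 0, 4), so a normal is n = KL × KM = (16, 16, 28).
Then n·(−175, −237, 251) − 112 = 324.
|n| = √(256 + 256 + 784) = 36, so the distance is |324|/36 = 9.

9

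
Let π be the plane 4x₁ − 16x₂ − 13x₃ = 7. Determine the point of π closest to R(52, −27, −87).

(36, 37, -35)

The perpendicular from R has direction n = (4, −16, −13): r = (52, −27, −87) + t(4, −16, −13).
Substitute into the plane: n·(R + tn) = 7 gives 1771 + 441t = 7, so t = -4.
Foot = (52, −27, −87) + (-4)·(4, −16, −13) = (36, 37, −35).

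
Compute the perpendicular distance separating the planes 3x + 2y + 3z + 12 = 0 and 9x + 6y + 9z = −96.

20/√22

Divide the second equation by 3 to match normals: 3x + 2y + 3z = -32.
With common normal n = (3, 2, 3) (|n| = √22), the distance is |(-12) − (-32)|/|n| = 20/√22.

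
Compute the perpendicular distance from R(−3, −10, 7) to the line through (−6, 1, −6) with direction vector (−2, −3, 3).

√101

Direction vector d = (−2, −3, 3).
AP = (3, −11, 13); AP·d = 66, |AP|² = 299, |d|² = 22.
distance² = |AP|² − (AP·d)²/|d|² = 299 − 4356/22 = 101, so the distance is √101.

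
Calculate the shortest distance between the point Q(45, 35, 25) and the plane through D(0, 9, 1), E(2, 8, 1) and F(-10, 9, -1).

DE = (2, -1, 0) and DF = (-10, 0, -2), so a normal is n = DE × DF = (2, 4, -10).
n = (2, 4, -10); n·P − 26 = -46; |n| = 2√30; distance = 46/(2√30) = 23√30/30.

23√30/30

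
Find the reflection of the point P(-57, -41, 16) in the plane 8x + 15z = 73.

n = (8, 0, 15), |n|² = 289, n·P − 73 = -289, so t = -289/289 = -1.
Foot F = P − (-1)·n = (-49, -41, 31); the reflection is 2F − P = (-41, -41, 46).

(-41, -41, 46)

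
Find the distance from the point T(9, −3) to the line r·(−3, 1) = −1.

d = |(-3)·9 + 1·(-3) − (-1)| / √(9 + 1) = |-29|/√10 = 29/√10.

29/√10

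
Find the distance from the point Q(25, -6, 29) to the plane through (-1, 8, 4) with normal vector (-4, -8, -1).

The plane has equation n·(r − (-1, 8, 4)) = 0, i.e. n·r = -64.
Then n·(25, -6, 29) - (-64) = -17.
|n| = √(16 + 64 + 1) = 9, so the distance is |-17|/9 = 17/9.

17/9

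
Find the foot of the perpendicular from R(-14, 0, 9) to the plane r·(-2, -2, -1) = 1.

n = (-2, -2, -1), |n|² = 9, and n·R − 1 = 18.
t = 18/9 = 2, so the foot is R − t·n = (-14, 0, 9) − 2·(-2, -2, -1) = (-10, 4, 11).

(-10, 4, 11)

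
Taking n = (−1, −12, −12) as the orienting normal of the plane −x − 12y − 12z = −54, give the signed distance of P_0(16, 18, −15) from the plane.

n·P_0 − (-54) = 2.
|n| = 17, so the signed distance is 2/17.

2/17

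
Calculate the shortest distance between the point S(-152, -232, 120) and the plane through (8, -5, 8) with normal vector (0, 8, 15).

8

The plane has equation n·(r − (8, -5, 8)) = 0, i.e. n·r = 80.
Then n·(-152, -232, 120) - 80 = -136.
|n| = √(0 + 64 + 225) = 17, so the distance is |-136|/17 = 8.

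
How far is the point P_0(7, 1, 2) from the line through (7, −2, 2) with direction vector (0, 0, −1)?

3

Direction vector d = (0, 0, −1).
AP = (0, 3, 0), and AP × d = (−3, 0, 0).
|AP × d|² = 9 and |d|² = 1, so the distance is √9 = 3.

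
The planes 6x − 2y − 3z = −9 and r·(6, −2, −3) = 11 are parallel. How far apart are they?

20/7

Both planes have normal n = (6, −2, −3), |n| = 7. Any point on the first plane is at distance |11 − (-9)|/|n| = 20/7 from the second.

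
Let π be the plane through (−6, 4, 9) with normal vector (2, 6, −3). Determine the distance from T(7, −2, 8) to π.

The plane has equation n·(r − (−6, 4, 9)) = 0, i.e. n·r = -15.
d = |2·7 + 6·(-2) + (-3)·8 − (-15)| / √(4 + 36 + 9) = |-7| / 7 = 1.

1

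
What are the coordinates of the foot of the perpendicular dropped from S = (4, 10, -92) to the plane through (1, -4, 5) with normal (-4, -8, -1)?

n = (-4, -8, -1), |n|² = 81, and n·S − 23 = -27.
t = -27/81 = -1/3, so the foot is S − t·n = (4, 10, -92) − (-1/3)·(-4, -8, -1) = (8/3, 22/3, -277/3).

(8/3, 22/3, -277/3)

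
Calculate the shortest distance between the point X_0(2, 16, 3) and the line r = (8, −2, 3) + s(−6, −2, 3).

Direction vector d = (−6, −2, 3).
AP = (−6, 18, 0); AP·d = 0, |AP|² = 360, |d|² = 49.
distance² = |AP|² − (AP·d)²/|d|² = 360 − 0/49 = 360, so the distance is 6√10.

6√10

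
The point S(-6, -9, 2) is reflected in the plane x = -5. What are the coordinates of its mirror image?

n = (1, 0, 0), |n|² = 1, n·S − (-5) = -1, so t = -1/1 = -1.
Foot F = S − (-1)·n = (-5, -9, 2); the reflection is 2F − S = (-4, -9, 2).

(-4, -9, 2)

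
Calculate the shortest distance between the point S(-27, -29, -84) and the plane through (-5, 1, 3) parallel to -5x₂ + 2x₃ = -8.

Parallel planes share the normal n = (0, -5, 2); since (-5, 1, 3) lies on the plane, its equation is -5x₂ + 2x₃ = 1.
n = (0, -5, 2); n·P − 1 = -24; |n| = √29; distance = 24/√29.

24√29/29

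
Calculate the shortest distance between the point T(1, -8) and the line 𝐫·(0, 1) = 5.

13

The normal to the line is n = (0, 1) with |n| = 1.
|n·T − 5| = |-8 − 5| = 13, so the distance is 13/1 = 13.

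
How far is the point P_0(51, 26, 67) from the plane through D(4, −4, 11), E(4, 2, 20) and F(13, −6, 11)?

DE = (0, 6, 9) and DF = (9, −2, 0), so a normal is n = DE × DF = (18, 81, −54).
Then n·(51, 26, 67) − (−846) = 252.
|n| = √(324 + 6561 + 2916) = 99, so the distance is |252|/99 = 28/11.

28/11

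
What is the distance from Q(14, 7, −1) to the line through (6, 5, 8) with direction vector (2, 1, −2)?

√5

Direction vector d = (2, 1, −2).
AP = (8, 2, −9), and AP × d = (5, −2, 4).
|AP × d|² = 45 and |d|² = 9, so the distance is √(45/9) = √5.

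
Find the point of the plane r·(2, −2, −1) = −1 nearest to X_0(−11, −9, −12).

n = (2, −2, −1), |n|² = 9, and n·X_0 − (-1) = 9.
t = 9/9 = 1, so the foot is X_0 − t·n = (−11, −9, −12) − 1·(2, −2, −1) = (−13, −7, −11).

(-13, -7, -11)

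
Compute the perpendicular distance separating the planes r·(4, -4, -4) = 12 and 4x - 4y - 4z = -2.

With common normal n = (4, -4, -4) (|n| = 4√3), the distance is |12 − (-2)|/|n| = 14/(4√3) = 7√3/6.

7/(2√3)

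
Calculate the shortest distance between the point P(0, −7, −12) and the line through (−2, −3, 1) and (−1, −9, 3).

A direction vector is d = (1, −6, 2).
AP = (2, −4, −13); AP·d = 0, |AP|² = 189, |d|² = 41.
distance² = |AP|² − (AP·d)²/|d|² = 189 − 0/41 = 189, so the distance is 3√21.

3√21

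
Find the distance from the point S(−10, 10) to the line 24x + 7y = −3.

The normal to the line is n = (24, 7) with |n| = 25.
|n·S − (-3)| = |-170 − (-3)| = 167, so the distance is 167/25.

167/25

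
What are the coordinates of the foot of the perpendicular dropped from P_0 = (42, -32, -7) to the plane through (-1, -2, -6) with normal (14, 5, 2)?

(14, -42, -11)

n = (14, 5, 2), |n|² = 225, and n·P_0 − (-36) = 450.
t = 450/225 = 2, so the foot is P_0 − t·n = (42, -32, -7) − 2·(14, 5, 2) = (14, -42, -11).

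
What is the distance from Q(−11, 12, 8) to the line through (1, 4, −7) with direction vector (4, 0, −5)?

Direction vector d = (4, 0, −5).
AP = (−12, 8, 15); AP·d = -123, |AP|² = 433, |d|² = 41.
distance² = |AP|² − (AP·d)²/|d|² = 433 − 15129/41 = 64, so the distance is 8.

8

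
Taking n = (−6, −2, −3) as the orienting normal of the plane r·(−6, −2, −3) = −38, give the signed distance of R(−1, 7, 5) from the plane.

n·R − (-38) = 15.
|n| = 7, so the signed distance is 15/7.

15/7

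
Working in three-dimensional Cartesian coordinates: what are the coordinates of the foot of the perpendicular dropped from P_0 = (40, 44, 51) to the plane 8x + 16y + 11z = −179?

The perpendicular from P_0 has direction n = (8, 16, 11): r = (40, 44, 51) + λ(8, 16, 11).
Substitute into the plane: n·(P_0 + λn) = -179 gives 1585 + 441λ = -179, so λ = -4.
Foot = (40, 44, 51) + (-4)·(8, 16, 11) = (8, −20, 7).

(8, -20, 7)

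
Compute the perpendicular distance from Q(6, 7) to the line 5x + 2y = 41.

3/√29

The normal to the line is n = (5, 2) with |n| = √29.
|n·Q − 41| = |44 − 41| = 3, so the distance is 3/√29.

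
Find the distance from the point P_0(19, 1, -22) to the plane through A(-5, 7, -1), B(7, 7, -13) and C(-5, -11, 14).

12/√97

AB = (12, 0, -12) and AC = (0, -18, 15), so a normal is n = AB × AC = (-216, -180, -216).
Then n·(19, 1, -22) - 36 = 432.
|n| = √(46656 + 32400 + 46656) = 36√97, so the distance is |432|/(36√97) = 12√97/97.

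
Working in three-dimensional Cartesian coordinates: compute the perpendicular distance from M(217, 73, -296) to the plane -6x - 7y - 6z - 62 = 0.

9

Normal vector n = (-6, -7, -6), and n·(217, 73, -296) - 62 = -99.
|n| = √(36 + 49 + 36) = 11, so the distance is |-99|/11 = 9.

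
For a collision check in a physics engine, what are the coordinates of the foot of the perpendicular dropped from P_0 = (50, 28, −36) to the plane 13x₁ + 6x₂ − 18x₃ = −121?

(11, 10, 18)

n = (13, 6, −18), |n|² = 529, and n·P_0 − (-121) = 1587.
t = 1587/529 = 3, so the foot is P_0 − t·n = (50, 28, −36) − 3·(13, 6, −18) = (11, 10, 18).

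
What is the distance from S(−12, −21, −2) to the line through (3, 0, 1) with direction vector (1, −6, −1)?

3√37

Direction vector d = (1, −6, −1).
AP = (−15, −21, −3), and AP × d = (3, −18, 111).
|AP × d|² = 12654 and |d|² = 38, so the distance is √(12654/38) = √333 = 3√37.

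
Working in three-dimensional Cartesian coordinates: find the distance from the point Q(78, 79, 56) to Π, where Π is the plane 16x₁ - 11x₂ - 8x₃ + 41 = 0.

Normal vector n = (16, -11, -8), and n·(78, 79, 56) - (-41) = -28.
|n| = √(256 + 121 + 64) = 21, so the distance is |-28|/21 = 4/3.

4/3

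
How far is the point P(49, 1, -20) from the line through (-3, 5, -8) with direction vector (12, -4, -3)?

Direction vector d = (12, -4, -3).
AP = (52, -4, -12), and AP × d = (-36, 12, -160).
|AP × d|² = 27040 and |d|² = 169, so the distance is √(27040/169) = √160 = 4√10.

4√10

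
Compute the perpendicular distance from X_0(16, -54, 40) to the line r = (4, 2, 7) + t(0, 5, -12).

Direction vector d = (0, 5, -12).
AP = (12, -56, 33), and AP × d = (507, 144, 60).
|AP × d|² = 281385 and |d|² = 169, so the distance is √(281385/169) = √1665 = 3√185.

3√185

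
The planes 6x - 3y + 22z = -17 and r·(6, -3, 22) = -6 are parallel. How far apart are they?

With common normal n = (6, -3, 22) (|n| = 23), the distance is |(-17) − (-6)|/|n| = 11/23.

11/23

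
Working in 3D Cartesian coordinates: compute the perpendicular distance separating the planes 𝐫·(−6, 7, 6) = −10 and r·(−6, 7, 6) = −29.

Both planes have normal n = (−6, 7, 6), |n| = 11. Any point on the first plane is at distance |(-29) − (-10)|/|n| = 19/11 from the second.

19/11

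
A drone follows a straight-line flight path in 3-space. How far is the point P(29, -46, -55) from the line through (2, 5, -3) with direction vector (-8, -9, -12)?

√3433

Direction vector d = (-8, -9, -12).
AP = (27, -51, -52); AP·d = 867, |AP|² = 6034, |d|² = 289.
distance² = |AP|² − (AP·d)²/|d|² = 6034 − 751689/289 = 3433, so the distance is √3433.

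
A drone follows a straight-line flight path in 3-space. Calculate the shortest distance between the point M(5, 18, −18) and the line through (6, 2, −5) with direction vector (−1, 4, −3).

Direction vector d = (−1, 4, −3).
AP = (−1, 16, −13); AP·d = 104, |AP|² = 426, |d|² = 26.
distance² = |AP|² − (AP·d)²/|d|² = 426 − 10816/26 = 10, so the distance is √10.

√10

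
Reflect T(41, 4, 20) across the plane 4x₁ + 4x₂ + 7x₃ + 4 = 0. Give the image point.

(9, -28, -36)

With n = (4, 4, 7), the signed offset is (n·T − (-4))/|n|² = 324/81 = 4.
T' = T − 2t·n = (41, 4, 20) − 8·(4, 4, 7) = (9, -28, -36).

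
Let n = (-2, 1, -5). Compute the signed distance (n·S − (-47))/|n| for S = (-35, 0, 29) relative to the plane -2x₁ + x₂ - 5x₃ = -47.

n·S − (-47) = -28.
|n| = √30, so the signed distance is -28/√30.

-28/√30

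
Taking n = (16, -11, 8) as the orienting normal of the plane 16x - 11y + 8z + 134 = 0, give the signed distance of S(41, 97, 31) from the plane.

n·S − (-134) = -29.
|n| = 21, so the signed distance is -29/21.

-29/21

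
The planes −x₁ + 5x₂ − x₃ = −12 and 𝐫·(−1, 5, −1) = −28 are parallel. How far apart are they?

16√3/9

Both planes have normal n = (−1, 5, −1), |n| = 3√3. Any point on the first plane is at distance |(-28) − (-12)|/|n| = 16/(3√3) = 16√3/9 from the second.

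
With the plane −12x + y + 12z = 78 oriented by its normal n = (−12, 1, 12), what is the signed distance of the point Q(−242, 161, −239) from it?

7

n·Q − 78 = 119.
|n| = 17, so the signed distance is 119/17 = 7.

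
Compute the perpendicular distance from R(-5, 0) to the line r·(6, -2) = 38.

17√10/5

The normal to the line is n = (6, -2) with |n| = 2√10.
|n·R − 38| = |-30 − 38| = 68, so the distance is 68/(2√10) = 34/√10.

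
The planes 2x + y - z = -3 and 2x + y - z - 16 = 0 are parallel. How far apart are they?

With common normal n = (2, 1, -1) (|n| = √6), the distance is |(-3) − 16|/|n| = 19/√6 = 19√6/6.

19/√6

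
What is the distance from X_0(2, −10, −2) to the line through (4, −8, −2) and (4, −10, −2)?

A direction vector is d = (0, −2, 0).
AP = (−2, −2, 0), and AP × d = (0, 0, 4).
|AP × d|² = 16 and |d|² = 4, so the distance is √(16/4) = √4 = 2.

2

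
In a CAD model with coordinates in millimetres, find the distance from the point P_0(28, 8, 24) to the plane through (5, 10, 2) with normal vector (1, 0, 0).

23

The plane has equation n·(r − (5, 10, 2)) = 0, i.e. n·r = 5.
Then n·(28, 8, 24) − 5 = 23.
|n| = √(1 + 0 + 0) = 1, so the distance is |23|/1 = 23.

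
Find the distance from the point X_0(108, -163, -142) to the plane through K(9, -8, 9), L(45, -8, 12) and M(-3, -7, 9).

3

KL = (36, 0, 3) and KM = (-12, 1, 0), so a normal is n = KL × KM = (-3, -36, 36).
d = |(-3)·108 + (-36)·(-163) + 36·(-142) − 585| / √(9 + 1296 + 1296) = |-153| / 51 = 3.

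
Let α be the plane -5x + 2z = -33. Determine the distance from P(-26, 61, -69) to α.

d = |(-5)·(-26) + 2·(-69) − (-33)| / √(25 + 0 + 4) = |25| / √29 = 25/√29.

25/√29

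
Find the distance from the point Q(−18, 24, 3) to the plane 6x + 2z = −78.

6√10/5

Normal vector n = (6, 0, 2), and n·(−18, 24, 3) − (−78) = −24.
|n| = √(36 + 0 + 4) = 2√10, so the distance is |-24|/(2√10) = 12/√10.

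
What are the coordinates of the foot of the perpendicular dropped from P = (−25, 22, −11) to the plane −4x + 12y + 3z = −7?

(-17, -2, -17)

n = (−4, 12, 3), |n|² = 169, and n·P − (-7) = 338.
t = 338/169 = 2, so the foot is P − t·n = (−25, 22, −11) − 2·(−4, 12, 3) = (−17, −2, −17).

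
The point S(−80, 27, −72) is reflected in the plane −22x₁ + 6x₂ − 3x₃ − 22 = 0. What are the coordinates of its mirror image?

n = (−22, 6, −3), |n|² = 529, n·S − 22 = 2116, so t = 2116/529 = 4.
Foot F = S − 4·n = (8, 3, −60); the reflection is 2F − S = (96, −21, −48).

(96, -21, -48)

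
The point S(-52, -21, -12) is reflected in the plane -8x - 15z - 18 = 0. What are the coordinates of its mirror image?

n = (-8, 0, -15), |n|² = 289, n·S − 18 = 578, so t = 578/289 = 2.
Foot F = S − 2·n = (-36, -21, 18); the reflection is 2F − S = (-20, -21, 48).

(-20, -21, 48)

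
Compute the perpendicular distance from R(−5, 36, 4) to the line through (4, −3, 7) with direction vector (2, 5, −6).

3√114

Direction vector d = (2, 5, −6).
AP = (−9, 39, −3); AP·d = 195, |AP|² = 1611, |d|² = 65.
distance² = |AP|² − (AP·d)²/|d|² = 1611 − 38025/65 = 1026, so the distance is 3√114.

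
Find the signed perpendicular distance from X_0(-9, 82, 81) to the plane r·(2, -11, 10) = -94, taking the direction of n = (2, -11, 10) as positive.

n·X_0 − (-94) = -16.
|n| = 15, so the signed distance is -16/15.

-16/15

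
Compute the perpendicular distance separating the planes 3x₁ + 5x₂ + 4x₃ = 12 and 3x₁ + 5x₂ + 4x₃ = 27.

3/√2

With common normal n = (3, 5, 4) (|n| = 5√2), the distance is |12 − 27|/|n| = 15/(5√2) = 3√2/2.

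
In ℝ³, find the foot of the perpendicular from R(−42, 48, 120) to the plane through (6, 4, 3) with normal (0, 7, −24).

n = (0, 7, −24), |n|² = 625, and n·R − (-44) = -2500.
t = -2500/625 = -4, so the foot is R − t·n = (−42, 48, 120) − (-4)·(0, 7, −24) = (−42, 76, 24).

(-42, 76, 24)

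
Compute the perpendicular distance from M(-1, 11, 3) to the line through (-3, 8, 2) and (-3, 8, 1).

A direction vector is d = (0, 0, -1).
AP = (2, 3, 1); AP·d = -1, |AP|² = 14, |d|² = 1.
distance² = |AP|² − (AP·d)²/|d|² = 14 − 1/1 = 13, so the distance is √13.

√13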